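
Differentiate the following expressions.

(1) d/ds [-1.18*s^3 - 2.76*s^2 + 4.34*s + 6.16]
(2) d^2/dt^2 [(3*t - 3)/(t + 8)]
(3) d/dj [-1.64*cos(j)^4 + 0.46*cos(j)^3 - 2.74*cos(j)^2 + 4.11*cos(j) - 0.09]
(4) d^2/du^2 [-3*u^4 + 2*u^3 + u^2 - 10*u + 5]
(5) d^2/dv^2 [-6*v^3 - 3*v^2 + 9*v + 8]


(1) = -3.54*s^2 - 5.52*s + 4.34
(2) = -54/(t + 8)^3
(3) = (6.56*cos(j)^3 - 1.38*cos(j)^2 + 5.48*cos(j) - 4.11)*sin(j)
(4) = -36*u^2 + 12*u + 2
(5) = -36*v - 6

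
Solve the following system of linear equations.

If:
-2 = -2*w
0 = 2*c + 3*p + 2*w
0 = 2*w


Then:
No Solution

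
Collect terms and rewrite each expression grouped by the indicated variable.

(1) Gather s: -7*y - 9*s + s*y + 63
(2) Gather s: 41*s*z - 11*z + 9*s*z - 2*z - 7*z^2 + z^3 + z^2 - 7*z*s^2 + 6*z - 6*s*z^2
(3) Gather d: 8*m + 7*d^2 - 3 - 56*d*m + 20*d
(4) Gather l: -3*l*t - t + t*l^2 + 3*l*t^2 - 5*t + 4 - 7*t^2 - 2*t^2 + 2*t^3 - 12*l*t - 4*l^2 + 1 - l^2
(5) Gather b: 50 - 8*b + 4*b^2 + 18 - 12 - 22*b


(1) = s*(y - 9) - 7*y + 63
(2) = -7*s^2*z + s*(-6*z^2 + 50*z) + z^3 - 6*z^2 - 7*z
(3) = 7*d^2 + d*(20 - 56*m) + 8*m - 3
(4) = l^2*(t - 5) + l*(3*t^2 - 15*t) + 2*t^3 - 9*t^2 - 6*t + 5
(5) = 4*b^2 - 30*b + 56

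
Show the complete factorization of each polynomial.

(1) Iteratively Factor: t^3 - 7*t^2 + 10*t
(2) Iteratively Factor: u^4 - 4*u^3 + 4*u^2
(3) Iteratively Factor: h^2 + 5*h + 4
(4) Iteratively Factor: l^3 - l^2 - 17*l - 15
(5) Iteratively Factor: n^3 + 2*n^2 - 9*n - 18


(1) = (t - 5)*(t^2 - 2*t) = t*(t - 5)*(t - 2)
(2) = (u)*(u^3 - 4*u^2 + 4*u) = u^2*(u^2 - 4*u + 4) = u^2*(u - 2)*(u - 2)
(3) = (h + 4)*(h + 1)
(4) = (l + 1)*(l^2 - 2*l - 15) = (l - 5)*(l + 1)*(l + 3)
(5) = (n + 3)*(n^2 - n - 6) = (n + 2)*(n + 3)*(n - 3)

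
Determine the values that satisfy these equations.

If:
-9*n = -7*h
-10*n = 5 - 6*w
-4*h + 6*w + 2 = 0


Then:
h = -63/34
n = -49/34
w = -80/51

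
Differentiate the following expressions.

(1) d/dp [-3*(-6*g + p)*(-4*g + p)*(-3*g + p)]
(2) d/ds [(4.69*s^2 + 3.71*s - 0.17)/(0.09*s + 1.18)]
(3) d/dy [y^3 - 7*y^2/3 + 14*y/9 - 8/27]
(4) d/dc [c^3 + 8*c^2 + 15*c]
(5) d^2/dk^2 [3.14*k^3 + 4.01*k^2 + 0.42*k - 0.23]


(1) = -162*g^2 + 78*g*p - 9*p^2
(2) = (0.4221*s^2 + 11.0684*s + 4.3931)/(0.0081*s^2 + 0.2124*s + 1.3924)
(3) = 3*y^2 - 14*y/3 + 14/9
(4) = 3*c^2 + 16*c + 15
(5) = 18.84*k + 8.02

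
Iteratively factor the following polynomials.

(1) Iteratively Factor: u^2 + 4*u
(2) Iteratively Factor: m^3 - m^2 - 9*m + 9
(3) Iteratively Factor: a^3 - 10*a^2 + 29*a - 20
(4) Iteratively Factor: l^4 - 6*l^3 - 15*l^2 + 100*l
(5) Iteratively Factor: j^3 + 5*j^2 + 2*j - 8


(1) = (u + 4)*(u)
(2) = (m - 1)*(m^2 - 9) = (m - 1)*(m + 3)*(m - 3)
(3) = (a - 5)*(a^2 - 5*a + 4) = (a - 5)*(a - 1)*(a - 4)
(4) = (l + 4)*(l^3 - 10*l^2 + 25*l) = l*(l + 4)*(l^2 - 10*l + 25) = l*(l - 5)*(l + 4)*(l - 5)
(5) = (j - 1)*(j^2 + 6*j + 8) = (j - 1)*(j + 4)*(j + 2)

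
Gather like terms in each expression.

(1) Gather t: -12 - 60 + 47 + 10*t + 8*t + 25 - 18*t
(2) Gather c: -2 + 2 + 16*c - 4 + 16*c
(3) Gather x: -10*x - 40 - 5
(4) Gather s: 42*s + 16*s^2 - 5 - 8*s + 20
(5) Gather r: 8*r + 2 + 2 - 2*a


(1) = 0
(2) = 32*c - 4
(3) = -10*x - 45
(4) = 16*s^2 + 34*s + 15
(5) = -2*a + 8*r + 4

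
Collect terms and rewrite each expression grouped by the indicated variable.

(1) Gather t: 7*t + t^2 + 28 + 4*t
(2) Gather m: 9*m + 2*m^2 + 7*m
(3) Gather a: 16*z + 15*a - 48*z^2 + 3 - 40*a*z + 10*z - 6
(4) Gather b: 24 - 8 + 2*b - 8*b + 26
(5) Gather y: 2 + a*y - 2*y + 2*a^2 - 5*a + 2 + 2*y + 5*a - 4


(1) = t^2 + 11*t + 28
(2) = 2*m^2 + 16*m
(3) = a*(15 - 40*z) - 48*z^2 + 26*z - 3
(4) = 42 - 6*b
(5) = 2*a^2 + a*y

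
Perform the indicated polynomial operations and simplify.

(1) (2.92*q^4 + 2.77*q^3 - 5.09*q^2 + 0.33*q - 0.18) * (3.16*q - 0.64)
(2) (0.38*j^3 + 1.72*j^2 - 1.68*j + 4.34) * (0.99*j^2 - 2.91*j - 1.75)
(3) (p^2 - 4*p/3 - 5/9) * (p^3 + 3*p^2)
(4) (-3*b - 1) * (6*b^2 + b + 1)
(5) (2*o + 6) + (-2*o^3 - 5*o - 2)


(1) = 9.2272*q^5 + 6.8844*q^4 - 17.8572*q^3 + 4.3004*q^2 - 0.78*q + 0.1152
(2) = 0.3762*j^5 + 0.597*j^4 - 7.3334*j^3 + 6.1754*j^2 - 9.6894*j - 7.595
(3) = p^5 + 5*p^4/3 - 41*p^3/9 - 5*p^2/3
(4) = -18*b^3 - 9*b^2 - 4*b - 1
(5) = -2*o^3 - 3*o + 4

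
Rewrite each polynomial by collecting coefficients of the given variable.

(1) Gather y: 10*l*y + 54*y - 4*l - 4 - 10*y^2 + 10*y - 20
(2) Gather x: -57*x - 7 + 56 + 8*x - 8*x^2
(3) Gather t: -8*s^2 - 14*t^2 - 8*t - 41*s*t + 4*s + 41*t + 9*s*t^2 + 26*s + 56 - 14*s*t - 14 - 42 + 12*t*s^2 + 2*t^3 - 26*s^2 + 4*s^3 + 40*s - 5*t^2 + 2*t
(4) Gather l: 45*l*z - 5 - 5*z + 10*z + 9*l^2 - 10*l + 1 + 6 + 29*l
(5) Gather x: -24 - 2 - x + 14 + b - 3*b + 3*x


(1) = -4*l - 10*y^2 + y*(10*l + 64) - 24
(2) = -8*x^2 - 49*x + 49
(3) = 4*s^3 - 34*s^2 + 70*s + 2*t^3 + t^2*(9*s - 19) + t*(12*s^2 - 55*s + 35)
(4) = 9*l^2 + l*(45*z + 19) + 5*z + 2
(5) = -2*b + 2*x - 12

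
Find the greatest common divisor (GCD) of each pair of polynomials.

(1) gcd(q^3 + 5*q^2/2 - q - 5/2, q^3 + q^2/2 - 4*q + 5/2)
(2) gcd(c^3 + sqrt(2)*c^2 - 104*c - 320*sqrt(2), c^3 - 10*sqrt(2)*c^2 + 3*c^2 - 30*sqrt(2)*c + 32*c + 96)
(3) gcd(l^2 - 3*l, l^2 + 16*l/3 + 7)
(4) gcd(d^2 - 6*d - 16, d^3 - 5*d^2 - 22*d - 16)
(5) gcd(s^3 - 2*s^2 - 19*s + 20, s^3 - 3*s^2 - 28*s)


(1) = q^2 + 3*q/2 - 5/2
(2) = gcd((c - 8*sqrt(2))*(c + 4*sqrt(2))*(c + 5*sqrt(2)), (c + 3)*(c - 8*sqrt(2))*(c - 2*sqrt(2))) = c - 8*sqrt(2)
(3) = gcd(l*(l - 3), (l + 7/3)*(l + 3)) = 1
(4) = gcd((d - 8)*(d + 2), (d - 8)*(d + 1)*(d + 2)) = d^2 - 6*d - 16
(5) = gcd((s - 5)*(s - 1)*(s + 4), s*(s - 7)*(s + 4)) = s + 4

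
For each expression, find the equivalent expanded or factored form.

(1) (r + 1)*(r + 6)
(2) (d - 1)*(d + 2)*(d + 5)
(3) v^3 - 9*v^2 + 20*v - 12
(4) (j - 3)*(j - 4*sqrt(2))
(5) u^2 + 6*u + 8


(1) = r^2 + 7*r + 6
(2) = d^3 + 6*d^2 + 3*d - 10
(3) = (v - 6)*(v - 2)*(v - 1)
(4) = j^2 - 4*sqrt(2)*j - 3*j + 12*sqrt(2)
(5) = (u + 2)*(u + 4)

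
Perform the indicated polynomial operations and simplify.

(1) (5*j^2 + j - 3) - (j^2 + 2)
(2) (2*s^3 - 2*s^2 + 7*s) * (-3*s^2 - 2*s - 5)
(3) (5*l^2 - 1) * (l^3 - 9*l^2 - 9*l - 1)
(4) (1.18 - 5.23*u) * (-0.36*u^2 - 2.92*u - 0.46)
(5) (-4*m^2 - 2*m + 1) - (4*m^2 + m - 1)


(1) = 4*j^2 + j - 5
(2) = -6*s^5 + 2*s^4 - 27*s^3 - 4*s^2 - 35*s
(3) = 5*l^5 - 45*l^4 - 46*l^3 + 4*l^2 + 9*l + 1
(4) = 1.8828*u^3 + 14.8468*u^2 - 1.0398*u - 0.5428
(5) = -8*m^2 - 3*m + 2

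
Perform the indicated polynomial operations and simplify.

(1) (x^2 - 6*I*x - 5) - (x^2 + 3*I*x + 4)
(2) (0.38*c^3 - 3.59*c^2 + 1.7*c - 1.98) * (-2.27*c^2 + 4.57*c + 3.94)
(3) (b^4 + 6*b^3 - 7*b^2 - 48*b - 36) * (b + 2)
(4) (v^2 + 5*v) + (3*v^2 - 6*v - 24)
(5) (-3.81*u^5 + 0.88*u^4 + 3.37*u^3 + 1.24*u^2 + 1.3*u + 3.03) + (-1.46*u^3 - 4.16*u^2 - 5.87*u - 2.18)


(1) = -9*I*x - 9
(2) = -0.8626*c^5 + 9.8859*c^4 - 18.7681*c^3 - 1.881*c^2 - 2.3506*c - 7.8012
(3) = b^5 + 8*b^4 + 5*b^3 - 62*b^2 - 132*b - 72
(4) = 4*v^2 - v - 24
(5) = -3.81*u^5 + 0.88*u^4 + 1.91*u^3 - 2.92*u^2 - 4.57*u + 0.85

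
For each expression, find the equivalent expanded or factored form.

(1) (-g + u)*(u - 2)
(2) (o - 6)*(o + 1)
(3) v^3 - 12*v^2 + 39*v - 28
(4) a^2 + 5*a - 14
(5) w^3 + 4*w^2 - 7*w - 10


(1) = -g*u + 2*g + u^2 - 2*u
(2) = o^2 - 5*o - 6
(3) = (v - 7)*(v - 4)*(v - 1)
(4) = (a - 2)*(a + 7)
(5) = (w - 2)*(w + 1)*(w + 5)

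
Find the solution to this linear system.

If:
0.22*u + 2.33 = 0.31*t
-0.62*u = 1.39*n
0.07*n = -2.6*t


Then:
n = 4.81
t = -0.13
u = -10.77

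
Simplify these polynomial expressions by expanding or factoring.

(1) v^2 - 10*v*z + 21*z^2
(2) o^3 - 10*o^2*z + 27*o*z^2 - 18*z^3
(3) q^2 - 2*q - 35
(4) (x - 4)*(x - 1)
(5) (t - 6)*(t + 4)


(1) = (v - 7*z)*(v - 3*z)
(2) = (o - 6*z)*(o - 3*z)*(o - z)
(3) = (q - 7)*(q + 5)
(4) = x^2 - 5*x + 4
(5) = t^2 - 2*t - 24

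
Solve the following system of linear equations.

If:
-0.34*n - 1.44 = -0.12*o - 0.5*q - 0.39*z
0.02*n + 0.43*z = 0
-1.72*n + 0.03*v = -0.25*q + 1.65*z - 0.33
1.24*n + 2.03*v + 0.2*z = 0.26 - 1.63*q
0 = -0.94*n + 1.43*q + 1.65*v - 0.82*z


Then:
n = 0.05
o = 16.79
q = -1.11
v = 0.99
z = -0.00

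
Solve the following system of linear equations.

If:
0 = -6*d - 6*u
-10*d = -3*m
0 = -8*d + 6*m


Then:
d = 0
m = 0
u = 0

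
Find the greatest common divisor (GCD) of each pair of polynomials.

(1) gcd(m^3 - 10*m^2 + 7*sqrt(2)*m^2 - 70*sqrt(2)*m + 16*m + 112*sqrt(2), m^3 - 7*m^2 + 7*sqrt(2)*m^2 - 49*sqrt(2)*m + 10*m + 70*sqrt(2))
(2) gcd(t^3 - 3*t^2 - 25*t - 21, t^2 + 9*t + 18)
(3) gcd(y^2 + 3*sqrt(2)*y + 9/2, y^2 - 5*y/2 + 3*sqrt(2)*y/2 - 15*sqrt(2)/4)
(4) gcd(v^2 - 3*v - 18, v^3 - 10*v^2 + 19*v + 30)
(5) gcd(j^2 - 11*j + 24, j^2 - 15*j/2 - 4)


(1) = gcd((m - 8)*(m - 2)*(m + 7*sqrt(2)), (m - 5)*(m - 2)*(m + 7*sqrt(2))) = m^2 + m*(-2 + 7*sqrt(2)) - 14*sqrt(2)
(2) = gcd((t - 7)*(t + 1)*(t + 3), (t + 3)*(t + 6)) = t + 3
(3) = gcd((y + 3*sqrt(2)/2)^2, (y - 5/2)*(y + 3*sqrt(2)/2)) = y + 3*sqrt(2)/2
(4) = gcd((v - 6)*(v + 3), (v - 6)*(v - 5)*(v + 1)) = v - 6
(5) = gcd((j - 8)*(j - 3), (j - 8)*(j + 1/2)) = j - 8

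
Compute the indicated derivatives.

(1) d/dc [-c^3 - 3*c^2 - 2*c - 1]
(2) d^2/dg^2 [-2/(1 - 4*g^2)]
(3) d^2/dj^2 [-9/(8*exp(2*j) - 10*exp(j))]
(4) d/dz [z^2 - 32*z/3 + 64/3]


(1) = -3*c^2 - 6*c - 2
(2) = 16*(12*g^2 + 1)/(4*g^2 - 1)^3
(3) = 9*((4*exp(j) - 5)*(16*exp(j) - 5) - 2*(8*exp(j) - 5)^2)*exp(-j)/(2*(4*exp(j) - 5)^3)
(4) = 2*z - 32/3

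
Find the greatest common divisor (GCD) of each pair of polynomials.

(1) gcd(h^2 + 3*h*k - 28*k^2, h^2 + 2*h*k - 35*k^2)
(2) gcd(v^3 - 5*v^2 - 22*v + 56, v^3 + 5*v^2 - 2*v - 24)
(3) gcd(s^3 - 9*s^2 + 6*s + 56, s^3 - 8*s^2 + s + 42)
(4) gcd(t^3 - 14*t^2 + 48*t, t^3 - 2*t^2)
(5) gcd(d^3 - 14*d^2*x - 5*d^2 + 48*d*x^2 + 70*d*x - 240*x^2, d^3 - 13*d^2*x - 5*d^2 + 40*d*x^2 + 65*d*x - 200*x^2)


(1) = gcd((h - 4*k)*(h + 7*k), (h - 5*k)*(h + 7*k)) = h + 7*k
(2) = gcd((v - 7)*(v - 2)*(v + 4), (v - 2)*(v + 3)*(v + 4)) = v^2 + 2*v - 8
(3) = s^2 - 5*s - 14
(4) = gcd(t*(t - 8)*(t - 6), t^2*(t - 2)) = t
(5) = -d^2 + 8*d*x + 5*d - 40*x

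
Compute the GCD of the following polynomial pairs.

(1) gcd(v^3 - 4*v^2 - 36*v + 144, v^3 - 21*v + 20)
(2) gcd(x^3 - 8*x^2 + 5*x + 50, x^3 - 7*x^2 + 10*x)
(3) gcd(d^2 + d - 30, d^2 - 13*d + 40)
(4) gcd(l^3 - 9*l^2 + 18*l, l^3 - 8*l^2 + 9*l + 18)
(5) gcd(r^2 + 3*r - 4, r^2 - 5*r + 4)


(1) = v - 4
(2) = x - 5
(3) = d - 5
(4) = gcd(l*(l - 6)*(l - 3), (l - 6)*(l - 3)*(l + 1)) = l^2 - 9*l + 18
(5) = r - 1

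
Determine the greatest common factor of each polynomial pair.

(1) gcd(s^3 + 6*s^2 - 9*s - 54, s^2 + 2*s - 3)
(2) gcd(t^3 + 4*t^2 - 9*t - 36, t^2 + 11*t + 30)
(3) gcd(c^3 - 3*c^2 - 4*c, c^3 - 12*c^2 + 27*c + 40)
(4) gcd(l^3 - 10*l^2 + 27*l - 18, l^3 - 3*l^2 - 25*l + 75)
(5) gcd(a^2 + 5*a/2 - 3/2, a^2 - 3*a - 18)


(1) = s + 3
(2) = gcd((t - 3)*(t + 3)*(t + 4), (t + 5)*(t + 6)) = 1
(3) = gcd(c*(c - 4)*(c + 1), (c - 8)*(c - 5)*(c + 1)) = c + 1
(4) = l - 3
(5) = a + 3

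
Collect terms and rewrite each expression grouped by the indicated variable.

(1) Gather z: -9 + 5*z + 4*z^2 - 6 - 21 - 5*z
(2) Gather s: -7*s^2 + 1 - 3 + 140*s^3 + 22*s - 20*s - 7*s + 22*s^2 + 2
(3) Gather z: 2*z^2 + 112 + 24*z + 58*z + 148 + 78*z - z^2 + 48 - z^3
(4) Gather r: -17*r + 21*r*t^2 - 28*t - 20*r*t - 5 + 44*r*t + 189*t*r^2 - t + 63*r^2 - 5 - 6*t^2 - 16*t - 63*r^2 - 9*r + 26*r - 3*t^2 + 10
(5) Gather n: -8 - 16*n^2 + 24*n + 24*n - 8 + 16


(1) = 4*z^2 - 36
(2) = 140*s^3 + 15*s^2 - 5*s
(3) = -z^3 + z^2 + 160*z + 308
(4) = 189*r^2*t + r*(21*t^2 + 24*t) - 9*t^2 - 45*t
(5) = -16*n^2 + 48*n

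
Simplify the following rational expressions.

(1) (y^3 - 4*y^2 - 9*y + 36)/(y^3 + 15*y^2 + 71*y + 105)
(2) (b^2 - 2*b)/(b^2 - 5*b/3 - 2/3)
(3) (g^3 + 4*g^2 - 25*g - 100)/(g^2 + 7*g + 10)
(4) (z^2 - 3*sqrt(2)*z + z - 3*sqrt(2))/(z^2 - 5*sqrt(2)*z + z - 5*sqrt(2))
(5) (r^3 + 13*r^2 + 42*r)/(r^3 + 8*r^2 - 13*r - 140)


(1) = (y^2 - 7*y + 12)/(y^2 + 12*y + 35)
(2) = 3*b/(3*b + 1)
(3) = (g^2 - g - 20)/(g + 2)
(4) = (z - 3*sqrt(2))/(z - 5*sqrt(2))
(5) = (r^2 + 6*r)/(r^2 + r - 20)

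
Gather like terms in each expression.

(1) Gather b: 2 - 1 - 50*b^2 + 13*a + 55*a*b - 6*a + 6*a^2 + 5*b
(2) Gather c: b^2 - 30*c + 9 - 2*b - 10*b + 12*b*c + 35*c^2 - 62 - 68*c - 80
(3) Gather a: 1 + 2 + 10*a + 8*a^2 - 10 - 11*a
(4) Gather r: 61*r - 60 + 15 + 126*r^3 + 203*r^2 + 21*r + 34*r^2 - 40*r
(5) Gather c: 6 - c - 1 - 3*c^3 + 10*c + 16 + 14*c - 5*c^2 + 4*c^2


(1) = 6*a^2 + 7*a - 50*b^2 + b*(55*a + 5) + 1
(2) = b^2 - 12*b + 35*c^2 + c*(12*b - 98) - 133
(3) = 8*a^2 - a - 7
(4) = 126*r^3 + 237*r^2 + 42*r - 45
(5) = -3*c^3 - c^2 + 23*c + 21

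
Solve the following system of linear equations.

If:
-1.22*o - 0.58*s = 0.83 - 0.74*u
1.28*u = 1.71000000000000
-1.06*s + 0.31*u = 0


Then:
o = -0.06
s = 0.39
u = 1.34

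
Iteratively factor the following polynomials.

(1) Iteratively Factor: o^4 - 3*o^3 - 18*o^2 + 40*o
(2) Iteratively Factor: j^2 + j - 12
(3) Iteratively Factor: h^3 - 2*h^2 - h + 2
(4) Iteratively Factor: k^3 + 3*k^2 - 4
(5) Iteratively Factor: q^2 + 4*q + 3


(1) = (o - 5)*(o^3 + 2*o^2 - 8*o) = (o - 5)*(o - 2)*(o^2 + 4*o) = (o - 5)*(o - 2)*(o + 4)*(o)
(2) = (j - 3)*(j + 4)
(3) = (h - 2)*(h^2 - 1) = (h - 2)*(h + 1)*(h - 1)
(4) = (k - 1)*(k^2 + 4*k + 4) = (k - 1)*(k + 2)*(k + 2)
(5) = (q + 1)*(q + 3)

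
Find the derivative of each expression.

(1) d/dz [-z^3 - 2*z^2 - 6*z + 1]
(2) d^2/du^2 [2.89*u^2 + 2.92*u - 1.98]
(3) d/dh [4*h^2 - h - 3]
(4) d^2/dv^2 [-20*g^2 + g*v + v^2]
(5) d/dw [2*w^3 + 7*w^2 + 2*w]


(1) = -3*z^2 - 4*z - 6
(2) = 5.78000000000000
(3) = 8*h - 1
(4) = 2
(5) = 6*w^2 + 14*w + 2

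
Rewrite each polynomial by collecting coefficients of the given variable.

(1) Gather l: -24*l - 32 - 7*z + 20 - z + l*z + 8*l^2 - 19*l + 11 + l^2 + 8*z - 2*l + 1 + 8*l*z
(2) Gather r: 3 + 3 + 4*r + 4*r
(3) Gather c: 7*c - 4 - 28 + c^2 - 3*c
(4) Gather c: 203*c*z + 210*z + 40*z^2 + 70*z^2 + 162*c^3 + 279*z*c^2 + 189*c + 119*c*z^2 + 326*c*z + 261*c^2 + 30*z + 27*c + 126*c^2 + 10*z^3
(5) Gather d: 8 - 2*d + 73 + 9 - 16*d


(1) = 9*l^2 + l*(9*z - 45)
(2) = 8*r + 6
(3) = c^2 + 4*c - 32
(4) = 162*c^3 + c^2*(279*z + 387) + c*(119*z^2 + 529*z + 216) + 10*z^3 + 110*z^2 + 240*z
(5) = 90 - 18*d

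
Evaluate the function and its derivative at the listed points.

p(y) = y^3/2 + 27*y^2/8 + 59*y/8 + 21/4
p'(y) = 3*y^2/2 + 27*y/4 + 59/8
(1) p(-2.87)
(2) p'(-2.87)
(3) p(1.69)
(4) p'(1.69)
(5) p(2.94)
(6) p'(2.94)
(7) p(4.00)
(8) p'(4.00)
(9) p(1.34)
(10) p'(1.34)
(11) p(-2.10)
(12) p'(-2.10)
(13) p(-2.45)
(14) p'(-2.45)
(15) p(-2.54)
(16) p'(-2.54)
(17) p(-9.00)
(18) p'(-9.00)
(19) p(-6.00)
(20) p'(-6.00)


(1) = 0.06
(2) = 0.36
(3) = 29.77
(4) = 23.07
(5) = 68.81
(6) = 40.19
(7) = 120.75
(8) = 58.38
(9) = 22.40
(10) = 19.11
(11) = 0.02
(12) = -0.19
(13) = 0.09
(14) = -0.16
(15) = 0.10
(16) = -0.09
(17) = -152.25
(18) = 68.12
(19) = -25.50
(20) = 20.88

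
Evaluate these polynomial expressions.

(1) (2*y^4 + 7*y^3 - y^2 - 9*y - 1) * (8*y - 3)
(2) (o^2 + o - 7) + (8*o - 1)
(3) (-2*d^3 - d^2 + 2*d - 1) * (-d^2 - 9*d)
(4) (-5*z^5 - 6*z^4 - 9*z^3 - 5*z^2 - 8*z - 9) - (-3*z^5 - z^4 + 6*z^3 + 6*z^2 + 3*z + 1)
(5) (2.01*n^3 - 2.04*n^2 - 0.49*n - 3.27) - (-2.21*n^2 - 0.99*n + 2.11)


(1) = 16*y^5 + 50*y^4 - 29*y^3 - 69*y^2 + 19*y + 3
(2) = o^2 + 9*o - 8
(3) = 2*d^5 + 19*d^4 + 7*d^3 - 17*d^2 + 9*d
(4) = -2*z^5 - 5*z^4 - 15*z^3 - 11*z^2 - 11*z - 10
(5) = 2.01*n^3 + 0.17*n^2 + 0.5*n - 5.38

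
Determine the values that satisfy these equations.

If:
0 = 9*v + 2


Then:
v = -2/9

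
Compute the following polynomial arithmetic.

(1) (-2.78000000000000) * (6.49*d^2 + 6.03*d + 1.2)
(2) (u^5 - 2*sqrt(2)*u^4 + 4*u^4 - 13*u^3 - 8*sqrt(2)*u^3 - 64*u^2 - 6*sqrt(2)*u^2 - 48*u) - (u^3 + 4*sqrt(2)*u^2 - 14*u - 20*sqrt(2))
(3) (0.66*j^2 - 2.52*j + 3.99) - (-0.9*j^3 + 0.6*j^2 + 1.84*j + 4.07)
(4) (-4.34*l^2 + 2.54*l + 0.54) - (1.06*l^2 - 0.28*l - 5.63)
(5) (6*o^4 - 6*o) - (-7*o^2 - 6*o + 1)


(1) = -18.0422*d^2 - 16.7634*d - 3.336
(2) = u^5 - 2*sqrt(2)*u^4 + 4*u^4 - 14*u^3 - 8*sqrt(2)*u^3 - 64*u^2 - 10*sqrt(2)*u^2 - 34*u + 20*sqrt(2)
(3) = 0.9*j^3 + 0.06*j^2 - 4.36*j - 0.08
(4) = -5.4*l^2 + 2.82*l + 6.17
(5) = 6*o^4 + 7*o^2 - 1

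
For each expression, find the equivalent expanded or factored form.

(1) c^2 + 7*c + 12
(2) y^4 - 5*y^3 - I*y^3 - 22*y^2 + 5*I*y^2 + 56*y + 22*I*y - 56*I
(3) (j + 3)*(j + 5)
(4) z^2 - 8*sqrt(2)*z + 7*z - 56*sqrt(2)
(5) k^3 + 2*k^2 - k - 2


(1) = (c + 3)*(c + 4)
(2) = (y - 7)*(y - 2)*(y + 4)*(y - I)
(3) = j^2 + 8*j + 15
(4) = (z + 7)*(z - 8*sqrt(2))
(5) = (k - 1)*(k + 1)*(k + 2)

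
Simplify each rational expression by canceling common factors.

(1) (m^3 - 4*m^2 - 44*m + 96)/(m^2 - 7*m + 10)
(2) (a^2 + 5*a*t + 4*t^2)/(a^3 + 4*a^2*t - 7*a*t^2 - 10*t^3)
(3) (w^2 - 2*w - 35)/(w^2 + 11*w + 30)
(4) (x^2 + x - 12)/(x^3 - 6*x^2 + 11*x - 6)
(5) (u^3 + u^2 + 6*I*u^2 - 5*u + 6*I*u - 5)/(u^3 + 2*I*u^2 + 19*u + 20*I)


(1) = (m^2 - 2*m - 48)/(m - 5)
(2) = (-a - 4*t)/(-a^2 - 3*a*t + 10*t^2)
(3) = (w - 7)/(w + 6)
(4) = (x + 4)/(x^2 - 3*x + 2)
(5) = (u + 1)/(u - 4*I)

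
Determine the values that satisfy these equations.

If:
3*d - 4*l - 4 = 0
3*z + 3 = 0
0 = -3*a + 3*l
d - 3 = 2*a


Then:
a = -5/2
d = -2
l = -5/2
z = -1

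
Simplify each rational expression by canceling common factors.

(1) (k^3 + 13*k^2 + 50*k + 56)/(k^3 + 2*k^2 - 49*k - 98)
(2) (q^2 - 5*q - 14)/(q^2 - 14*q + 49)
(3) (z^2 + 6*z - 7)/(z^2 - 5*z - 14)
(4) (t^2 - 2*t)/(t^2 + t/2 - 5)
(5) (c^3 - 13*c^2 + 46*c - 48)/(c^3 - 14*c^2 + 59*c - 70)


(1) = (k + 4)/(k - 7)
(2) = (q + 2)/(q - 7)
(3) = (z^2 + 6*z - 7)/(z^2 - 5*z - 14)
(4) = 2*t/(2*t + 5)
(5) = (c^2 - 11*c + 24)/(c^2 - 12*c + 35)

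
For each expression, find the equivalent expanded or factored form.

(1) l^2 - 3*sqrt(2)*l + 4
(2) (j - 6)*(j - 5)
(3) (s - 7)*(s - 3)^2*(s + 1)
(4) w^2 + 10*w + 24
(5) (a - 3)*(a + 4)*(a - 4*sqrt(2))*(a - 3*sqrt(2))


(1) = (l - 2*sqrt(2))*(l - sqrt(2))
(2) = j^2 - 11*j + 30
(3) = s^4 - 12*s^3 + 38*s^2 - 12*s - 63
(4) = (w + 4)*(w + 6)
(5) = a^4 - 7*sqrt(2)*a^3 + a^3 - 7*sqrt(2)*a^2 + 12*a^2 + 24*a + 84*sqrt(2)*a - 288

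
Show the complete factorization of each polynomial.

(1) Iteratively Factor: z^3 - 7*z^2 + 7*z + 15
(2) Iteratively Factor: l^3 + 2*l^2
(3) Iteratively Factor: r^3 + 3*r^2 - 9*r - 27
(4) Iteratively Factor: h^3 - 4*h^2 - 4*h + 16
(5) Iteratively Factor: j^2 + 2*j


(1) = (z - 5)*(z^2 - 2*z - 3) = (z - 5)*(z - 3)*(z + 1)
(2) = (l + 2)*(l^2) = l*(l + 2)*(l)
(3) = (r + 3)*(r^2 - 9) = (r + 3)^2*(r - 3)
(4) = (h - 4)*(h^2 - 4) = (h - 4)*(h - 2)*(h + 2)
(5) = (j)*(j + 2)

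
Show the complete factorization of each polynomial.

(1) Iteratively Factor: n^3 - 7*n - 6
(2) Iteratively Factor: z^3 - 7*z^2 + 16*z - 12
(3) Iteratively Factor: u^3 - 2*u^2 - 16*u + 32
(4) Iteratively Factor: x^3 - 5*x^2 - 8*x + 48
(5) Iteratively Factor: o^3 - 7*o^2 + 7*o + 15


(1) = (n + 1)*(n^2 - n - 6) = (n + 1)*(n + 2)*(n - 3)
(2) = (z - 2)*(z^2 - 5*z + 6) = (z - 3)*(z - 2)*(z - 2)
(3) = (u - 2)*(u^2 - 16) = (u - 2)*(u + 4)*(u - 4)
(4) = (x - 4)*(x^2 - x - 12) = (x - 4)*(x + 3)*(x - 4)
(5) = (o - 3)*(o^2 - 4*o - 5) = (o - 3)*(o + 1)*(o - 5)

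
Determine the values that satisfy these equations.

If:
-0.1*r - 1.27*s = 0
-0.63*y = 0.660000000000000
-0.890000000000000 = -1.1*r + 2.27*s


Then:
r = 0.70
s = -0.05
y = -1.05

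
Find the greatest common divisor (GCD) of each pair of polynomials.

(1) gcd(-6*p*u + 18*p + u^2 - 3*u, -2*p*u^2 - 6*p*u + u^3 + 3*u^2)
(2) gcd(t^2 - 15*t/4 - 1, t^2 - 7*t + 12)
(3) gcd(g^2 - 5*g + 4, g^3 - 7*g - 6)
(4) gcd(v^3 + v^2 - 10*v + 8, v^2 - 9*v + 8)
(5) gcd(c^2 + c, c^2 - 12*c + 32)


(1) = gcd((-6*p + u)*(u - 3), u*(-2*p + u)*(u + 3)) = 1
(2) = gcd((t - 4)*(t + 1/4), (t - 4)*(t - 3)) = t - 4
(3) = 1
(4) = gcd((v - 2)*(v - 1)*(v + 4), (v - 8)*(v - 1)) = v - 1
(5) = 1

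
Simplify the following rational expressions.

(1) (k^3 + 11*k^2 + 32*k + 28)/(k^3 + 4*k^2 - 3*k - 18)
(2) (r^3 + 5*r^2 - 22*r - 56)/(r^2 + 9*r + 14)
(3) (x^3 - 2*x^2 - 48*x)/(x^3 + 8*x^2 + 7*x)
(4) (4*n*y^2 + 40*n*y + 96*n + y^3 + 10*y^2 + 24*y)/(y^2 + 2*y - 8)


(1) = (k^3 + 11*k^2 + 32*k + 28)/(k^3 + 4*k^2 - 3*k - 18)
(2) = r - 4
(3) = (x^2 - 2*x - 48)/(x^2 + 8*x + 7)
(4) = (4*n*y + 24*n + y^2 + 6*y)/(y - 2)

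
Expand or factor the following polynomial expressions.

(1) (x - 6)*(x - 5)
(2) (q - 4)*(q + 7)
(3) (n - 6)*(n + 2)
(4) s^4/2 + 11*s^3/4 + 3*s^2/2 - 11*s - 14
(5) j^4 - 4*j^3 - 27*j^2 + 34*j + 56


(1) = x^2 - 11*x + 30
(2) = q^2 + 3*q - 28
(3) = n^2 - 4*n - 12
(4) = (s/2 + 1)*(s - 2)*(s + 2)*(s + 7/2)
(5) = (j - 7)*(j - 2)*(j + 1)*(j + 4)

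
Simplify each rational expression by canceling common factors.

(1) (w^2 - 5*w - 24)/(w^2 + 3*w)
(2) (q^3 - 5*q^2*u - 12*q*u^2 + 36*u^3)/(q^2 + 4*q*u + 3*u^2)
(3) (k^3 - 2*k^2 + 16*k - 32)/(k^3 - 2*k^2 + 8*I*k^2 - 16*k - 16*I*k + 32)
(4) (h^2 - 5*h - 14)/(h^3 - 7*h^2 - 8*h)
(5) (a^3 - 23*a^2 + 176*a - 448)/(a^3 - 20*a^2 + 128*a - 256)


(1) = (w - 8)/w
(2) = (q^2 - 8*q*u + 12*u^2)/(q + u)
(3) = (k - 4*I)/(k + 4*I)
(4) = (h^2 - 5*h - 14)/(h^3 - 7*h^2 - 8*h)
(5) = (a - 7)/(a - 4)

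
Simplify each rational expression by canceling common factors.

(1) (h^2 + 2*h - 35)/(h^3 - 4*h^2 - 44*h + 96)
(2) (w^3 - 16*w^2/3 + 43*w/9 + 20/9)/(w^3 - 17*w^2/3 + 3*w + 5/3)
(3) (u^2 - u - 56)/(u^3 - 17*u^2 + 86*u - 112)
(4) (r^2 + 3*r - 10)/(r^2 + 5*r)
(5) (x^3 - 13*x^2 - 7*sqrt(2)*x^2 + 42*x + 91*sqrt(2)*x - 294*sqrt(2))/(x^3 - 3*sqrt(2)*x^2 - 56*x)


(1) = (h^2 + 2*h - 35)/(h^3 - 4*h^2 - 44*h + 96)
(2) = (3*w^2 - 17*w + 20)/(3*w^2 - 18*w + 15)
(3) = (u + 7)/(u^2 - 9*u + 14)
(4) = (r - 2)/r
(5) = (x^2 - 13*x + 42)/(x^2 + 4*sqrt(2)*x)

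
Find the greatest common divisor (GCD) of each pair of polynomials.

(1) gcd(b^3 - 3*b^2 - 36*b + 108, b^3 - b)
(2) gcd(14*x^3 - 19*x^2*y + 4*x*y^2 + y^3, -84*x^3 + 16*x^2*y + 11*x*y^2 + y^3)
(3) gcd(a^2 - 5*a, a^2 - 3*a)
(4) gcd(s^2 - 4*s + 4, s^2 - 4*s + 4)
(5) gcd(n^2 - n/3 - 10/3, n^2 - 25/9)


(1) = gcd((b - 6)*(b - 3)*(b + 6), b*(b - 1)*(b + 1)) = 1
(2) = 14*x^2 - 5*x*y - y^2
(3) = a
(4) = gcd((s - 2)^2, (s - 2)^2) = s^2 - 4*s + 4
(5) = n + 5/3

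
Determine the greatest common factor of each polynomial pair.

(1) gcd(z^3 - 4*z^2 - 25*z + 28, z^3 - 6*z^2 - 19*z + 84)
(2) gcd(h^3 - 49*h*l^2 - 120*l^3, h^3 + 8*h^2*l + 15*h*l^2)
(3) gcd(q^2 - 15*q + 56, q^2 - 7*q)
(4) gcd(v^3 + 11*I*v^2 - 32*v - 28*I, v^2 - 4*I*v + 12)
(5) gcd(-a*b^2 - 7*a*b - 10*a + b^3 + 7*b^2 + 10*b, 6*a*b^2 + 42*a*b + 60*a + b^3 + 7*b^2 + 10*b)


(1) = z^2 - 3*z - 28
(2) = gcd((h - 8*l)*(h + 3*l)*(h + 5*l), h*(h + 3*l)*(h + 5*l)) = h^2 + 8*h*l + 15*l^2
(3) = gcd((q - 8)*(q - 7), q*(q - 7)) = q - 7
(4) = gcd((v + 2*I)^2*(v + 7*I), (v - 6*I)*(v + 2*I)) = v + 2*I
(5) = b^2 + 7*b + 10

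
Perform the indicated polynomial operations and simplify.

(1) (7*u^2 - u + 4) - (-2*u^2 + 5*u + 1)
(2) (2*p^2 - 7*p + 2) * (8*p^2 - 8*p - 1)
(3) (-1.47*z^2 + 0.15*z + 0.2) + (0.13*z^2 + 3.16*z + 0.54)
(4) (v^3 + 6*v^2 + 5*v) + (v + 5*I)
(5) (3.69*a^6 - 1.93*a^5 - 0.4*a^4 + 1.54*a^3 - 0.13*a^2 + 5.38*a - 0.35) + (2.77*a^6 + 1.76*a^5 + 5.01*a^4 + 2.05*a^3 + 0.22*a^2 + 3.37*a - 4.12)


(1) = 9*u^2 - 6*u + 3
(2) = 16*p^4 - 72*p^3 + 70*p^2 - 9*p - 2
(3) = -1.34*z^2 + 3.31*z + 0.74
(4) = v^3 + 6*v^2 + 6*v + 5*I
(5) = 6.46*a^6 - 0.17*a^5 + 4.61*a^4 + 3.59*a^3 + 0.09*a^2 + 8.75*a - 4.47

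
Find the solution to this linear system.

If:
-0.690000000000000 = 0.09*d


Then:
d = -7.67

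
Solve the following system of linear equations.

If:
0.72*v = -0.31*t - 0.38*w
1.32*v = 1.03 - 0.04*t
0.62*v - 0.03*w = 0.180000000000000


Then:
t = -87.84
v = 3.44
w = 65.14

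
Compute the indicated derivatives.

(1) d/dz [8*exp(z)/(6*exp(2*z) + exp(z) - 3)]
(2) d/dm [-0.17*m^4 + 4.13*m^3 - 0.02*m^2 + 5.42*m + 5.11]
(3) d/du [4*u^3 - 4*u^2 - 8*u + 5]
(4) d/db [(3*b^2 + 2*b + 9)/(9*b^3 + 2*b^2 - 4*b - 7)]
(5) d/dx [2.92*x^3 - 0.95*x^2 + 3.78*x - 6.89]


(1) = 8*(-(12*exp(z) + 1)*exp(z) + 6*exp(2*z) + exp(z) - 3)*exp(z)/(6*exp(2*z) + exp(z) - 3)^2
(2) = -0.68*m^3 + 12.39*m^2 - 0.04*m + 5.42
(3) = 12*u^2 - 8*u - 8
(4) = (-27*b^4 - 36*b^3 - 259*b^2 - 78*b + 22)/(81*b^6 + 36*b^5 - 68*b^4 - 142*b^3 - 12*b^2 + 56*b + 49)
(5) = 8.76*x^2 - 1.9*x + 3.78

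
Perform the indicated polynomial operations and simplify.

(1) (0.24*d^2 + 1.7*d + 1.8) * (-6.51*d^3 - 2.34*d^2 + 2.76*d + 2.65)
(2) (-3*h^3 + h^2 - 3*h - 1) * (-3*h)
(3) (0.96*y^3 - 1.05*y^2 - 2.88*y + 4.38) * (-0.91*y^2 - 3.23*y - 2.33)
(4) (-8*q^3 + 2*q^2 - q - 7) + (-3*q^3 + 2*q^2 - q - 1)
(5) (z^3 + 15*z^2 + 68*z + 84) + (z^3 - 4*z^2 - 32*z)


(1) = -1.5624*d^5 - 11.6286*d^4 - 15.0336*d^3 + 1.116*d^2 + 9.473*d + 4.77
(2) = 9*h^4 - 3*h^3 + 9*h^2 + 3*h
(3) = -0.8736*y^5 - 2.1453*y^4 + 3.7755*y^3 + 7.7631*y^2 - 7.437*y - 10.2054
(4) = -11*q^3 + 4*q^2 - 2*q - 8
(5) = 2*z^3 + 11*z^2 + 36*z + 84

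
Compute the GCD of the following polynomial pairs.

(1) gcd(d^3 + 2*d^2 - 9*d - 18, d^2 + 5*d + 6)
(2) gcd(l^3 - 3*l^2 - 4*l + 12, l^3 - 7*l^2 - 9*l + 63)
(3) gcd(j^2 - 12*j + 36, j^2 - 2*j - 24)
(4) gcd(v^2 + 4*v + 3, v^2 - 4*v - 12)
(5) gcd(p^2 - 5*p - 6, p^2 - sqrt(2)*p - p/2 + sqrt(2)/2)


(1) = d^2 + 5*d + 6
(2) = l - 3
(3) = j - 6
(4) = gcd((v + 1)*(v + 3), (v - 6)*(v + 2)) = 1
(5) = gcd((p - 6)*(p + 1), (p - 1/2)*(p - sqrt(2))) = 1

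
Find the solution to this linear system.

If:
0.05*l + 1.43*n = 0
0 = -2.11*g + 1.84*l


Then:
g = -24.9402843601896*n
l = -28.6*n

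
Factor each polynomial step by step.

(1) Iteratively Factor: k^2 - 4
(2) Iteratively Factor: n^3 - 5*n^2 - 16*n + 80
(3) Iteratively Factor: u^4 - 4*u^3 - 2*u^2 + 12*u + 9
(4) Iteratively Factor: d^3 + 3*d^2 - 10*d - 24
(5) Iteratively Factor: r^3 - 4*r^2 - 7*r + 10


(1) = (k + 2)*(k - 2)
(2) = (n - 4)*(n^2 - n - 20) = (n - 4)*(n + 4)*(n - 5)
(3) = (u - 3)*(u^3 - u^2 - 5*u - 3) = (u - 3)*(u + 1)*(u^2 - 2*u - 3) = (u - 3)^2*(u + 1)*(u + 1)
(4) = (d - 3)*(d^2 + 6*d + 8) = (d - 3)*(d + 2)*(d + 4)
(5) = (r - 5)*(r^2 + r - 2) = (r - 5)*(r - 1)*(r + 2)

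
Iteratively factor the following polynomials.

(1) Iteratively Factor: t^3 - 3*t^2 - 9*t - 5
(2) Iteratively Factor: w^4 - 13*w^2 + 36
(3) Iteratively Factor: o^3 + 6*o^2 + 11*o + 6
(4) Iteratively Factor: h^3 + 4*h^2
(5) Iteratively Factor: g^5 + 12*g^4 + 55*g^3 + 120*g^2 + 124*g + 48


(1) = (t + 1)*(t^2 - 4*t - 5) = (t + 1)^2*(t - 5)
(2) = (w - 2)*(w^3 + 2*w^2 - 9*w - 18) = (w - 2)*(w + 2)*(w^2 - 9) = (w - 3)*(w - 2)*(w + 2)*(w + 3)
(3) = (o + 3)*(o^2 + 3*o + 2) = (o + 2)*(o + 3)*(o + 1)
(4) = (h)*(h^2 + 4*h) = h*(h + 4)*(h)
(5) = (g + 4)*(g^4 + 8*g^3 + 23*g^2 + 28*g + 12) = (g + 3)*(g + 4)*(g^3 + 5*g^2 + 8*g + 4) = (g + 2)*(g + 3)*(g + 4)*(g^2 + 3*g + 2) = (g + 1)*(g + 2)*(g + 3)*(g + 4)*(g + 2)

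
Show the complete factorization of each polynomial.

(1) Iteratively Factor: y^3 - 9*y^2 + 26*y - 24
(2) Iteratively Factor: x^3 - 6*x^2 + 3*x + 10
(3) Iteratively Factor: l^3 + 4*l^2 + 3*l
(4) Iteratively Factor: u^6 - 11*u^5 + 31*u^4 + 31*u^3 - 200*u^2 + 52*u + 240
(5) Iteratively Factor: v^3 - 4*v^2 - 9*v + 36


(1) = (y - 3)*(y^2 - 6*y + 8) = (y - 4)*(y - 3)*(y - 2)
(2) = (x - 5)*(x^2 - x - 2) = (x - 5)*(x + 1)*(x - 2)
(3) = (l + 1)*(l^2 + 3*l) = l*(l + 1)*(l + 3)
(4) = (u - 5)*(u^5 - 6*u^4 + u^3 + 36*u^2 - 20*u - 48) = (u - 5)*(u + 1)*(u^4 - 7*u^3 + 8*u^2 + 28*u - 48) = (u - 5)*(u - 4)*(u + 1)*(u^3 - 3*u^2 - 4*u + 12) = (u - 5)*(u - 4)*(u + 1)*(u + 2)*(u^2 - 5*u + 6) = (u - 5)*(u - 4)*(u - 3)*(u + 1)*(u + 2)*(u - 2)
(5) = (v - 3)*(v^2 - v - 12) = (v - 4)*(v - 3)*(v + 3)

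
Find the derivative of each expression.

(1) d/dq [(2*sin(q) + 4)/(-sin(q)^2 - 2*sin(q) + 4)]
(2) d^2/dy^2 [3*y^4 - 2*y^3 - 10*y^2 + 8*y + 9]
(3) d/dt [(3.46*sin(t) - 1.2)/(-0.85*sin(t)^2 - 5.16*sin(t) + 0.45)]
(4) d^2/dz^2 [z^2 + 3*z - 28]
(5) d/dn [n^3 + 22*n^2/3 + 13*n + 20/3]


(1) = 2*(sin(q)^2 + 4*sin(q) + 8)*cos(q)/(sin(q)^2 + 2*sin(q) - 4)^2
(2) = 36*y^2 - 12*y - 20
(3) = (2.941*sin(t)^2 - 2.04*sin(t) - 4.635)*cos(t)/(0.7225*sin(t)^4 + 8.772*sin(t)^3 + 25.8606*sin(t)^2 - 4.644*sin(t) + 0.2025)
(4) = 2
(5) = 3*n^2 + 44*n/3 + 13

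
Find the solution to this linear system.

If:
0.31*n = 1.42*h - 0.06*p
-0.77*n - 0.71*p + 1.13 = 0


Then:
h = 0.320376806292299 - 0.159045180171941*p
n = 1.46753246753247 - 0.922077922077922*p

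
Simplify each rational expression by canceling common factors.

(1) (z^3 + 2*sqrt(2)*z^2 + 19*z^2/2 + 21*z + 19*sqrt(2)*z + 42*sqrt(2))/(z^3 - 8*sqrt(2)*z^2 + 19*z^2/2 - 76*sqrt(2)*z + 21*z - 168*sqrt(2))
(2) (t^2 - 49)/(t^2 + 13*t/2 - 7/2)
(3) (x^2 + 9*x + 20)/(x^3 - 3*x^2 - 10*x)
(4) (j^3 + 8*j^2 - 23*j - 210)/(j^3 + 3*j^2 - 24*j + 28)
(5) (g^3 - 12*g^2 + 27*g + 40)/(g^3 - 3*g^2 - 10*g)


(1) = (4*z + 8*sqrt(2))/(4*z - 32*sqrt(2))
(2) = (2*t - 14)/(2*t - 1)
(3) = (x^2 + 9*x + 20)/(x^3 - 3*x^2 - 10*x)
(4) = (j^2 + j - 30)/(j^2 - 4*j + 4)
(5) = (g^2 - 7*g - 8)/(g^2 + 2*g)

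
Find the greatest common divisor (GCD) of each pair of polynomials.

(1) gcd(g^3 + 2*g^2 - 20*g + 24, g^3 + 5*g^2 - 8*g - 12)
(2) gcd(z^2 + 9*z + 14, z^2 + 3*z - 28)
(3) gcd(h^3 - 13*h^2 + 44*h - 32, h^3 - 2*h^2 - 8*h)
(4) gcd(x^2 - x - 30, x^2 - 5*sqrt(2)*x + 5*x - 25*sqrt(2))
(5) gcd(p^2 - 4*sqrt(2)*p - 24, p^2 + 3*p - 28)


(1) = gcd((g - 2)^2*(g + 6), (g - 2)*(g + 1)*(g + 6)) = g^2 + 4*g - 12
(2) = z + 7
(3) = gcd((h - 8)*(h - 4)*(h - 1), h*(h - 4)*(h + 2)) = h - 4
(4) = gcd((x - 6)*(x + 5), (x + 5)*(x - 5*sqrt(2))) = x + 5
(5) = 1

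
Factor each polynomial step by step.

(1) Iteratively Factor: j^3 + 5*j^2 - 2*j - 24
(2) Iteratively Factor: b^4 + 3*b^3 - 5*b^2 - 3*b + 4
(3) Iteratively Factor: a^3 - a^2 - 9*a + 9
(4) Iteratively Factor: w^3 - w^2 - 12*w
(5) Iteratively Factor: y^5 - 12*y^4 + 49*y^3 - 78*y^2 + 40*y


(1) = (j + 4)*(j^2 + j - 6) = (j + 3)*(j + 4)*(j - 2)
(2) = (b + 4)*(b^3 - b^2 - b + 1) = (b - 1)*(b + 4)*(b^2 - 1) = (b - 1)^2*(b + 4)*(b + 1)
(3) = (a - 1)*(a^2 - 9) = (a - 3)*(a - 1)*(a + 3)
(4) = (w - 4)*(w^2 + 3*w) = w*(w - 4)*(w + 3)
(5) = (y - 4)*(y^4 - 8*y^3 + 17*y^2 - 10*y) = (y - 5)*(y - 4)*(y^3 - 3*y^2 + 2*y) = (y - 5)*(y - 4)*(y - 2)*(y^2 - y) = (y - 5)*(y - 4)*(y - 2)*(y - 1)*(y)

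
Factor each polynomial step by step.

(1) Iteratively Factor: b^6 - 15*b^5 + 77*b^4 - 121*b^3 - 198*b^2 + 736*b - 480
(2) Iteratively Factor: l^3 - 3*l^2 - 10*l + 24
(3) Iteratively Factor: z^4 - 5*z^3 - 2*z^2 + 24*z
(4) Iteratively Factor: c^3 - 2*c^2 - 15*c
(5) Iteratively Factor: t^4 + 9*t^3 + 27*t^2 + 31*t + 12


(1) = (b + 2)*(b^5 - 17*b^4 + 111*b^3 - 343*b^2 + 488*b - 240) = (b - 5)*(b + 2)*(b^4 - 12*b^3 + 51*b^2 - 88*b + 48) = (b - 5)*(b - 3)*(b + 2)*(b^3 - 9*b^2 + 24*b - 16) = (b - 5)*(b - 4)*(b - 3)*(b + 2)*(b^2 - 5*b + 4) = (b - 5)*(b - 4)*(b - 3)*(b - 1)*(b + 2)*(b - 4)
(2) = (l + 3)*(l^2 - 6*l + 8) = (l - 4)*(l + 3)*(l - 2)
(3) = (z - 4)*(z^3 - z^2 - 6*z) = (z - 4)*(z - 3)*(z^2 + 2*z) = (z - 4)*(z - 3)*(z + 2)*(z)
(4) = (c)*(c^2 - 2*c - 15) = c*(c + 3)*(c - 5)
(5) = (t + 3)*(t^3 + 6*t^2 + 9*t + 4) = (t + 1)*(t + 3)*(t^2 + 5*t + 4) = (t + 1)^2*(t + 3)*(t + 4)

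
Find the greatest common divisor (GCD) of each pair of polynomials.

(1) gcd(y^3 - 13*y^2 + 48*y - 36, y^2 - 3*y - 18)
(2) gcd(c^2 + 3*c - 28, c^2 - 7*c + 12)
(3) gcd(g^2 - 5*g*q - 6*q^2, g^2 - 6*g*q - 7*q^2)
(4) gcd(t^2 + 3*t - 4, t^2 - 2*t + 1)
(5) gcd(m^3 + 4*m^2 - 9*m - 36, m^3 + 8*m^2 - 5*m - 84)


(1) = y - 6
(2) = c - 4
(3) = gcd((g - 6*q)*(g + q), (g - 7*q)*(g + q)) = g + q
(4) = t - 1
(5) = gcd((m - 3)*(m + 3)*(m + 4), (m - 3)*(m + 4)*(m + 7)) = m^2 + m - 12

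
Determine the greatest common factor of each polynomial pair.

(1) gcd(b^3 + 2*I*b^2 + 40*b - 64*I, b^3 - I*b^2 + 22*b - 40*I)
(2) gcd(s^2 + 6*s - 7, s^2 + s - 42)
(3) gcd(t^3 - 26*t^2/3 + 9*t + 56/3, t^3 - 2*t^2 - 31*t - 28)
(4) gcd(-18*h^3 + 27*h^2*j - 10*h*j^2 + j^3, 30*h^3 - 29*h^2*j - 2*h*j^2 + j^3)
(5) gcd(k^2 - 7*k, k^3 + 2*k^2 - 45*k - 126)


(1) = b^2 - 6*I*b - 8
(2) = gcd((s - 1)*(s + 7), (s - 6)*(s + 7)) = s + 7
(3) = t^2 - 6*t - 7
(4) = gcd((-6*h + j)*(-3*h + j)*(-h + j), (-6*h + j)*(-h + j)*(5*h + j)) = 6*h^2 - 7*h*j + j^2
(5) = gcd(k*(k - 7), (k - 7)*(k + 3)*(k + 6)) = k - 7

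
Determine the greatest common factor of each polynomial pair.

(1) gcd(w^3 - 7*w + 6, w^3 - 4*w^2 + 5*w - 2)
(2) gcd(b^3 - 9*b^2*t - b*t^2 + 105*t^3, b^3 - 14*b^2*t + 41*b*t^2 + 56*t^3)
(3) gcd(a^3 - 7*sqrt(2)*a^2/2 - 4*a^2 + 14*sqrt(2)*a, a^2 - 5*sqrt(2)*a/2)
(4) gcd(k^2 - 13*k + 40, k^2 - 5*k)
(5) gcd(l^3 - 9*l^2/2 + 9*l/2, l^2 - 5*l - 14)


(1) = gcd((w - 2)*(w - 1)*(w + 3), (w - 2)*(w - 1)^2) = w^2 - 3*w + 2
(2) = gcd((b - 7*t)*(b - 5*t)*(b + 3*t), (b - 8*t)*(b - 7*t)*(b + t)) = -b + 7*t
(3) = gcd(a*(a - 4)*(a - 7*sqrt(2)/2), a*(a - 5*sqrt(2)/2)) = a
(4) = k - 5
(5) = gcd(l*(l - 3)*(l - 3/2), (l - 7)*(l + 2)) = 1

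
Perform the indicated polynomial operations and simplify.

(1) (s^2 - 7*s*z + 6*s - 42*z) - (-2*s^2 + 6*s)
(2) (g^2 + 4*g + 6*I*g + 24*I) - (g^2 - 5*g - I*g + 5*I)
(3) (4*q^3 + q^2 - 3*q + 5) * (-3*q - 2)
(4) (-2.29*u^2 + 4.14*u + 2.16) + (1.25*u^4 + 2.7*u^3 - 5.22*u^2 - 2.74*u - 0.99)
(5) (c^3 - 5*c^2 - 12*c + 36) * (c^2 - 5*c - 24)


(1) = 3*s^2 - 7*s*z - 42*z
(2) = 9*g + 7*I*g + 19*I
(3) = -12*q^4 - 11*q^3 + 7*q^2 - 9*q - 10
(4) = 1.25*u^4 + 2.7*u^3 - 7.51*u^2 + 1.4*u + 1.17
(5) = c^5 - 10*c^4 - 11*c^3 + 216*c^2 + 108*c - 864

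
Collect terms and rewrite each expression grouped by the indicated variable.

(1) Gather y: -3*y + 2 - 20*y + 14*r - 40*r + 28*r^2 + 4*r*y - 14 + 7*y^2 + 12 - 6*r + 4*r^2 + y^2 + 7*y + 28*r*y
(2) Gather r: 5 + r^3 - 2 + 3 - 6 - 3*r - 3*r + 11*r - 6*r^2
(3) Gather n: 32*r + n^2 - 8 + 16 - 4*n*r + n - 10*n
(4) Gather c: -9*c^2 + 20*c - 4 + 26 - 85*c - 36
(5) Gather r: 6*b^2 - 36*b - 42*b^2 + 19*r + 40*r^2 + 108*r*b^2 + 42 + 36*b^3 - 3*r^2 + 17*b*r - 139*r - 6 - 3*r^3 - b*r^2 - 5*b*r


(1) = 32*r^2 - 32*r + 8*y^2 + y*(32*r - 16)
(2) = r^3 - 6*r^2 + 5*r
(3) = n^2 + n*(-4*r - 9) + 32*r + 8
(4) = -9*c^2 - 65*c - 14
(5) = 36*b^3 - 36*b^2 - 36*b - 3*r^3 + r^2*(37 - b) + r*(108*b^2 + 12*b - 120) + 36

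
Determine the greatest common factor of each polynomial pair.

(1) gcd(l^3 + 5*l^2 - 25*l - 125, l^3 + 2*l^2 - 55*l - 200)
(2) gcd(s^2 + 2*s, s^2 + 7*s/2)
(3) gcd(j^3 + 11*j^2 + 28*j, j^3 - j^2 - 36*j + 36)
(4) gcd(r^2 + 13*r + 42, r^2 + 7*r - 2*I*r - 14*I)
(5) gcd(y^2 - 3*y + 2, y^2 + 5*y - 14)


(1) = l^2 + 10*l + 25
(2) = gcd(s*(s + 2), s*(s + 7/2)) = s
(3) = gcd(j*(j + 4)*(j + 7), (j - 6)*(j - 1)*(j + 6)) = 1
(4) = r + 7
(5) = y - 2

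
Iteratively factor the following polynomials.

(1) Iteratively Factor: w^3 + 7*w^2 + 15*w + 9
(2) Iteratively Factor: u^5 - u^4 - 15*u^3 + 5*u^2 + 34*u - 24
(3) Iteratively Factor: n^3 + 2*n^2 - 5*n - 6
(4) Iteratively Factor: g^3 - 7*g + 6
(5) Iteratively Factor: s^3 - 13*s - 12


(1) = (w + 3)*(w^2 + 4*w + 3) = (w + 1)*(w + 3)*(w + 3)
(2) = (u - 4)*(u^4 + 3*u^3 - 3*u^2 - 7*u + 6) = (u - 4)*(u - 1)*(u^3 + 4*u^2 + u - 6) = (u - 4)*(u - 1)*(u + 3)*(u^2 + u - 2) = (u - 4)*(u - 1)*(u + 2)*(u + 3)*(u - 1)
(3) = (n + 3)*(n^2 - n - 2) = (n + 1)*(n + 3)*(n - 2)
(4) = (g - 1)*(g^2 + g - 6) = (g - 1)*(g + 3)*(g - 2)
(5) = (s + 1)*(s^2 - s - 12) = (s + 1)*(s + 3)*(s - 4)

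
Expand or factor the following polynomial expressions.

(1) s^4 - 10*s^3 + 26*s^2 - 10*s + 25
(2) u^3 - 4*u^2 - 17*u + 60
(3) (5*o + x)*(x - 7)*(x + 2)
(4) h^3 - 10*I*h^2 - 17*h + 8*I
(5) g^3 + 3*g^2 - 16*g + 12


(1) = (s - 5)^2*(s - I)*(s + I)
(2) = (u - 5)*(u - 3)*(u + 4)
(3) = 5*o*x^2 - 25*o*x - 70*o + x^3 - 5*x^2 - 14*x
(4) = (h - 8*I)*(h - I)^2
(5) = (g - 2)*(g - 1)*(g + 6)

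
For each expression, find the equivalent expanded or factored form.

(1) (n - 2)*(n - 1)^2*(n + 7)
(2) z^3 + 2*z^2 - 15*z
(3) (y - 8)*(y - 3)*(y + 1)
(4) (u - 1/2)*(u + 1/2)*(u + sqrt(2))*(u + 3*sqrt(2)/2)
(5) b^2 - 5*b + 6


(1) = n^4 + 3*n^3 - 23*n^2 + 33*n - 14
(2) = z*(z - 3)*(z + 5)
(3) = y^3 - 10*y^2 + 13*y + 24
(4) = u^4 + 5*sqrt(2)*u^3/2 + 11*u^2/4 - 5*sqrt(2)*u/8 - 3/4
(5) = (b - 3)*(b - 2)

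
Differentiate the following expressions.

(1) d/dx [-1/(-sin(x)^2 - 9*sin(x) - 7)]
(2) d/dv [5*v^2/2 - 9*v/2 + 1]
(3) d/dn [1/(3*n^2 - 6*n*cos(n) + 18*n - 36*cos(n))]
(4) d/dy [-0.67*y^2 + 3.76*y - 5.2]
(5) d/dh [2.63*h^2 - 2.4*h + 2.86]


(1) = -(2*sin(x) + 9)*cos(x)/(sin(x)^2 + 9*sin(x) + 7)^2
(2) = 5*v - 9/2
(3) = 2*(-n*sin(n) - n - 6*sin(n) + cos(n) - 3)/(3*(n + 6)^2*(n - 2*cos(n))^2)
(4) = 3.76 - 1.34*y
(5) = 5.26*h - 2.4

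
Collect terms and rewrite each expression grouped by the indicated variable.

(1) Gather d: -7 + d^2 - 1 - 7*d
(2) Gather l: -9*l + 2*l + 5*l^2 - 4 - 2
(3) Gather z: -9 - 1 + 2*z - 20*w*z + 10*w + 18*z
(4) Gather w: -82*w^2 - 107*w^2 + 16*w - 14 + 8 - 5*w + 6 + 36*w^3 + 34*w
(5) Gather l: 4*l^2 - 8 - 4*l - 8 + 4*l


(1) = d^2 - 7*d - 8
(2) = 5*l^2 - 7*l - 6
(3) = 10*w + z*(20 - 20*w) - 10
(4) = 36*w^3 - 189*w^2 + 45*w
(5) = 4*l^2 - 16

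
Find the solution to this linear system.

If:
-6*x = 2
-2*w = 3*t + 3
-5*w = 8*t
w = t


Then:
No Solution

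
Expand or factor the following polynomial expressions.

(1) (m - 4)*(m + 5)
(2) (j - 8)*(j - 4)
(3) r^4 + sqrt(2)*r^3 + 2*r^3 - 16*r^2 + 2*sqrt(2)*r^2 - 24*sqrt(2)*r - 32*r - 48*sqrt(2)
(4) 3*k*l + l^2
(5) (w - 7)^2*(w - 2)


(1) = m^2 + m - 20
(2) = j^2 - 12*j + 32
(3) = (r + 2)*(r - 3*sqrt(2))*(r + 2*sqrt(2))^2
(4) = l*(3*k + l)
(5) = w^3 - 16*w^2 + 77*w - 98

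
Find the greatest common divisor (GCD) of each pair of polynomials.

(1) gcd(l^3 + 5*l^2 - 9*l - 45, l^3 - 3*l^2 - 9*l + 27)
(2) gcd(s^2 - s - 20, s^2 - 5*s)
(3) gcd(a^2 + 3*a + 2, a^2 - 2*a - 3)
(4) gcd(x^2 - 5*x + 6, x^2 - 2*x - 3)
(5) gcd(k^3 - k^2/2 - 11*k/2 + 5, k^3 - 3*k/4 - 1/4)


(1) = l^2 - 9
(2) = s - 5
(3) = gcd((a + 1)*(a + 2), (a - 3)*(a + 1)) = a + 1
(4) = gcd((x - 3)*(x - 2), (x - 3)*(x + 1)) = x - 3
(5) = k - 1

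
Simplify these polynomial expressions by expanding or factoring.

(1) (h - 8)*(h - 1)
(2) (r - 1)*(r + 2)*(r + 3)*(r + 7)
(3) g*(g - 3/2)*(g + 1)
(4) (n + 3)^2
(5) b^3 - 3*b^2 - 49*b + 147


(1) = h^2 - 9*h + 8
(2) = r^4 + 11*r^3 + 29*r^2 + r - 42
(3) = g^3 - g^2/2 - 3*g/2
(4) = n^2 + 6*n + 9
(5) = (b - 7)*(b - 3)*(b + 7)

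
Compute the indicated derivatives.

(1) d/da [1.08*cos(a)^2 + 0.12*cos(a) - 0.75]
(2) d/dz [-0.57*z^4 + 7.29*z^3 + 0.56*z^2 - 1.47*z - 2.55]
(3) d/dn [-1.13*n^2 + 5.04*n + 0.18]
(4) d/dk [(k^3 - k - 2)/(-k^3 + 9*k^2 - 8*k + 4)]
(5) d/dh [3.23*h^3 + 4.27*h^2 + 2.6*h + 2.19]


(1) = -(2.16*cos(a) + 0.12)*sin(a)
(2) = -2.28*z^3 + 21.87*z^2 + 1.12*z - 1.47
(3) = 5.04 - 2.26*n
(4) = (9*k^4 - 18*k^3 + 15*k^2 + 36*k - 20)/(k^6 - 18*k^5 + 97*k^4 - 152*k^3 + 136*k^2 - 64*k + 16)
(5) = 9.69*h^2 + 8.54*h + 2.6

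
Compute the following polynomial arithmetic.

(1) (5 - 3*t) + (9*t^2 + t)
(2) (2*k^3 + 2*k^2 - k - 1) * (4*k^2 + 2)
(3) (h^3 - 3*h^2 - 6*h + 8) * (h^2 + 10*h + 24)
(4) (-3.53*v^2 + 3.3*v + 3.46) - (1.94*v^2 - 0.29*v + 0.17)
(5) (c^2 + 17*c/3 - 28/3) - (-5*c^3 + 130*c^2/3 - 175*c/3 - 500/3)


(1) = 9*t^2 - 2*t + 5
(2) = 8*k^5 + 8*k^4 - 2*k - 2
(3) = h^5 + 7*h^4 - 12*h^3 - 124*h^2 - 64*h + 192
(4) = -5.47*v^2 + 3.59*v + 3.29
(5) = 5*c^3 - 127*c^2/3 + 64*c + 472/3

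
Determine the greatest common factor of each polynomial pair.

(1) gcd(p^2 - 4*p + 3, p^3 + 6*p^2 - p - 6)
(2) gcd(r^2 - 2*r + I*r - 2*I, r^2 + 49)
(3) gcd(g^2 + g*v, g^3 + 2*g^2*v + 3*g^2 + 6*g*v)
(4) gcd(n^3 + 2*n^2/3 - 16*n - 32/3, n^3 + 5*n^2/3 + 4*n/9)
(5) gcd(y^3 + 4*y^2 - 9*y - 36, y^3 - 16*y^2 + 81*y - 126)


(1) = p - 1
(2) = 1
(3) = gcd(g*(g + v), g*(g + 3)*(g + 2*v)) = g
(4) = gcd((n - 4)*(n + 2/3)*(n + 4), n*(n + 1/3)*(n + 4/3)) = 1
(5) = y - 3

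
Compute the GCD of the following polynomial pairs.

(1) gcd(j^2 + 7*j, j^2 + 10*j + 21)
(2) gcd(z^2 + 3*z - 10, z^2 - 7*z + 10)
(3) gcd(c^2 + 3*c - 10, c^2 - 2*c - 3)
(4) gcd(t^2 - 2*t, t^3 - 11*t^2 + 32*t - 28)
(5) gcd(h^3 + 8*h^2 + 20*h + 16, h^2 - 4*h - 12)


(1) = j + 7
(2) = gcd((z - 2)*(z + 5), (z - 5)*(z - 2)) = z - 2
(3) = 1
(4) = t - 2
(5) = h + 2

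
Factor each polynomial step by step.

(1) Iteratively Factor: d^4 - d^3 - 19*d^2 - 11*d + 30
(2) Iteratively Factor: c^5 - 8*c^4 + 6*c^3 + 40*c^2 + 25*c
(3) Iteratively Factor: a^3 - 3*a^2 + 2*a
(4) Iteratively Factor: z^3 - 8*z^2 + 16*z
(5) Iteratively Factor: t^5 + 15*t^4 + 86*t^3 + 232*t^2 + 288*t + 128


(1) = (d + 2)*(d^3 - 3*d^2 - 13*d + 15) = (d - 1)*(d + 2)*(d^2 - 2*d - 15) = (d - 5)*(d - 1)*(d + 2)*(d + 3)
(2) = (c + 1)*(c^4 - 9*c^3 + 15*c^2 + 25*c) = (c - 5)*(c + 1)*(c^3 - 4*c^2 - 5*c) = (c - 5)*(c + 1)^2*(c^2 - 5*c) = c*(c - 5)*(c + 1)^2*(c - 5)
(3) = (a - 1)*(a^2 - 2*a) = (a - 2)*(a - 1)*(a)
(4) = (z)*(z^2 - 8*z + 16) = z*(z - 4)*(z - 4)
(5) = (t + 1)*(t^4 + 14*t^3 + 72*t^2 + 160*t + 128) = (t + 1)*(t + 4)*(t^3 + 10*t^2 + 32*t + 32) = (t + 1)*(t + 4)^2*(t^2 + 6*t + 8) = (t + 1)*(t + 2)*(t + 4)^2*(t + 4)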